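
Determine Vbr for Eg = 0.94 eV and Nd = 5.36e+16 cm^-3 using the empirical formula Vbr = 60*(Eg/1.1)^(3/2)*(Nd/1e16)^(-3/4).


Step 1: Eg/1.1 = 0.94/1.1 = 0.854545
Step 2: (Eg/1.1)^1.5 = 0.854545^1.5 = 0.789955
Step 3: (Nd/1e16)^(-0.75) = (5.36)^(-0.75) = 0.283875
Step 4: Vbr = 60 * 0.789955 * 0.283875 = 13.5 V

13.5


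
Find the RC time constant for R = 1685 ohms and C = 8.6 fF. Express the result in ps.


Step 1: tau = R * C
Step 2: tau = 1685 * 8.6 fF = 1685 * 8.6e-15 F
Step 3: tau = 1.4491e-11 s = 14.491 ps

14.491


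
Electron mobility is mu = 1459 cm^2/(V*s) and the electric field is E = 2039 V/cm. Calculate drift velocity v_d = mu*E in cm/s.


Step 1: v_d = mu * E
Step 2: v_d = 1459 * 2039 = 2974901
Step 3: v_d = 2.97e+06 cm/s

2.97e+06


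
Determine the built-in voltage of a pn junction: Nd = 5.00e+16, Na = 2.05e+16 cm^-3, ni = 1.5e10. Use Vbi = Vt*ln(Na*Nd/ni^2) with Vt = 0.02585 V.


Step 1: Compute Na*Nd/ni^2 = 2.05e+16 * 5.00e+16 / (1.5e10)^2 = 4.5556e+12
Step 2: ln(4.5556e+12) = 29.1474
Step 3: Vbi = 0.02585 * 29.1474 = 0.753 V

0.753


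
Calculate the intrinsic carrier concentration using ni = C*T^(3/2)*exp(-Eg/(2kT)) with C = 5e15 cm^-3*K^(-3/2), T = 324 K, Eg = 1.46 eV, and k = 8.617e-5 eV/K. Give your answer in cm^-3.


Step 1: Compute kT = 8.617e-5 * 324 = 0.02791908 eV
Step 2: Exponent = -Eg/(2kT) = -1.46/(2*0.02791908) = -26.14699
Step 3: T^(3/2) = 324^1.5 = 5832.00
Step 4: ni = 5e15 * 5832.00 * exp(-26.14699) = 1.29e+08 cm^-3

1.29e+08


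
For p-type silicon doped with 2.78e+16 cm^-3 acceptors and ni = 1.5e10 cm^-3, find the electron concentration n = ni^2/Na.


Step 1: Majority hole concentration p ≈ Na = 2.78e+16 cm^-3
Step 2: n = ni^2 / Na = (1.5e10)^2 / 2.78e+16
Step 3: n = 8.09e+03 cm^-3

8.09e+03


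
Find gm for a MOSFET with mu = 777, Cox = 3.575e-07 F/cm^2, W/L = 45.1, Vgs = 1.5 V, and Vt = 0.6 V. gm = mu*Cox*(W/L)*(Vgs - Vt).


Step 1: Vov = Vgs - Vt = 1.5 - 0.6 = 0.9 V
Step 2: gm = mu * Cox * (W/L) * Vov
Step 3: gm = 777 * 3.575e-07 * 45.1 * 0.9 = 1.13e-02 S

1.13e-02


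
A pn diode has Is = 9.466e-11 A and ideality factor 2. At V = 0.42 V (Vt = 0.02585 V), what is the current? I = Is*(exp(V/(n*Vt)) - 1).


Step 1: V/(n*Vt) = 0.42/(2*0.02585) = 8.1238
Step 2: exp(8.1238) = 3.3738e+03
Step 3: I = 9.466e-11 * (3.3738e+03 - 1) = 3.19e-07 A

3.19e-07


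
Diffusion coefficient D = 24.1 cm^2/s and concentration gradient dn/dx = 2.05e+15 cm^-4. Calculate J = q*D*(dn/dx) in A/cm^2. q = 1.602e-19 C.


Step 1: J = q * D * (dn/dx)
Step 2: J = 1.602e-19 * 24.1 * 2.05e+15
Step 3: J = 7.91e-03 A/cm^2

7.91e-03


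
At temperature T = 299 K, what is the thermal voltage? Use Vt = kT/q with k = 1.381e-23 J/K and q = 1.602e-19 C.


Step 1: kT = 1.381e-23 * 299 = 4.12919e-21 J
Step 2: Vt = kT/q = 4.12919e-21 / 1.602e-19
Step 3: Vt = 0.02578 V

0.02578


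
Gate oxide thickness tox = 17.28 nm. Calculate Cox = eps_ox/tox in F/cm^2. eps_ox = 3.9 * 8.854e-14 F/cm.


Step 1: eps_ox = 3.9 * 8.854e-14 = 3.45306e-13 F/cm
Step 2: tox in cm = 17.28 nm * 1e-7 = 1.7280e-06 cm
Step 3: Cox = 3.45306e-13 / 1.7280e-06 = 2.00e-07 F/cm^2

2.00e-07


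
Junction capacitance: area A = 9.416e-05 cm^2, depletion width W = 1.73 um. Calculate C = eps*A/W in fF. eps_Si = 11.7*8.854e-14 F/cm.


Step 1: eps_Si = 11.7 * 8.854e-14 = 1.035918e-12 F/cm
Step 2: W in cm = 1.73 * 1e-4 = 1.73e-04 cm
Step 3: C = 1.035918e-12 * 9.416e-05 / 1.73e-04 = 5.638268e-13 F
Step 4: C = 563.83 fF

563.83


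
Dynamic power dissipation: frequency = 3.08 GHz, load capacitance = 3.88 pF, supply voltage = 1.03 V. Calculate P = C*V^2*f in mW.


Step 1: V^2 = 1.03^2 = 1.0609 V^2
Step 2: P = C*V^2*f = 3.88e-12 F * 1.0609 * 3.08e9 Hz
Step 3: P = 1.267817936e-02 W
Step 4: P = 12.678 mW

12.678


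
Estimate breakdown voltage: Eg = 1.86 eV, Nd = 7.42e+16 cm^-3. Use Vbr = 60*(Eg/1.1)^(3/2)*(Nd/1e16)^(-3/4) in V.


Step 1: Eg/1.1 = 1.86/1.1 = 1.690909
Step 2: (Eg/1.1)^1.5 = 1.690909^1.5 = 2.198773
Step 3: (Nd/1e16)^(-0.75) = (7.42)^(-0.75) = 0.222432
Step 4: Vbr = 60 * 2.198773 * 0.222432 = 29.3 V

29.3


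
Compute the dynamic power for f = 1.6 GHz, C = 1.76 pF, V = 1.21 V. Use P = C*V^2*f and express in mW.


Step 1: V^2 = 1.21^2 = 1.4641 V^2
Step 2: P = C*V^2*f = 1.76e-12 F * 1.4641 * 1.6e9 Hz
Step 3: P = 4.1229056e-03 W
Step 4: P = 4.123 mW

4.123


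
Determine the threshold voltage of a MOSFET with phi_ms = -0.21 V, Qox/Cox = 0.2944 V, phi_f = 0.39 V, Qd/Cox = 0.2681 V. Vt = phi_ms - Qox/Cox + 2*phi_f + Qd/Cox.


Step 1: Vt = phi_ms - Qox/Cox + 2*phi_f + Qd/Cox
Step 2: Vt = -0.21 - 0.2944 + 2*0.39 + 0.2681
Step 3: Vt = -0.21 - 0.2944 + 0.78 + 0.2681
Step 4: Vt = 0.5437 V

0.5437


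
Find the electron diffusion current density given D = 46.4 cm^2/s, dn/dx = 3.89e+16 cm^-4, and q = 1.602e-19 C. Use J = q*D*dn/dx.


Step 1: J = q * D * (dn/dx)
Step 2: J = 1.602e-19 * 46.4 * 3.89e+16
Step 3: J = 2.89e-01 A/cm^2

2.89e-01


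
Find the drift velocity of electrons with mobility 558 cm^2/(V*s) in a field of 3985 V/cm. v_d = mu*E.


Step 1: v_d = mu * E
Step 2: v_d = 558 * 3985 = 2223630
Step 3: v_d = 2.22e+06 cm/s

2.22e+06


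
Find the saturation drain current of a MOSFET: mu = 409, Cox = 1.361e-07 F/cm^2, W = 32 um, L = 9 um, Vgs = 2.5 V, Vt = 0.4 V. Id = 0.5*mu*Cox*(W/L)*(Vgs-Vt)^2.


Step 1: Overdrive voltage Vov = Vgs - Vt = 2.5 - 0.4 = 2.1 V
Step 2: W/L = 32/9 = 3.55556
Step 3: Id = 0.5 * 409 * 1.361e-07 * 3.55556 * 2.1^2
Step 4: Id = 4.36e-04 A

4.36e-04


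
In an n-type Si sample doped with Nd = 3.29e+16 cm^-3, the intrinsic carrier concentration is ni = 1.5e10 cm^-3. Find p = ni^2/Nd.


Step 1: Since Nd >> ni, n ≈ Nd = 3.29e+16 cm^-3
Step 2: p = ni^2 / n = (1.5e10)^2 / 3.29e+16
Step 3: p = 2.25e20 / 3.29e+16 = 6.84e+03 cm^-3

6.84e+03


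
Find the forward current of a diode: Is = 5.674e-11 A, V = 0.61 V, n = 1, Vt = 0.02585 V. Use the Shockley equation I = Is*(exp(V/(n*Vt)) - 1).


Step 1: V/(n*Vt) = 0.61/(1*0.02585) = 23.5977
Step 2: exp(23.5977) = 1.7715e+10
Step 3: I = 5.674e-11 * (1.7715e+10 - 1) = 1.01e+00 A

1.01e+00


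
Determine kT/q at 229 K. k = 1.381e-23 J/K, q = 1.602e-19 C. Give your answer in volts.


Step 1: kT = 1.381e-23 * 229 = 3.16249e-21 J
Step 2: Vt = kT/q = 3.16249e-21 / 1.602e-19
Step 3: Vt = 0.01974 V

0.01974


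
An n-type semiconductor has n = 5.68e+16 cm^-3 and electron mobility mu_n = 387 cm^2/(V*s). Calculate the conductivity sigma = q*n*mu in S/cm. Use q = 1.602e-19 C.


Step 1: sigma = q * n * mu
Step 2: sigma = 1.602e-19 * 5.68e+16 * 387
Step 3: sigma = 3.521e+00 S/cm

3.521e+00


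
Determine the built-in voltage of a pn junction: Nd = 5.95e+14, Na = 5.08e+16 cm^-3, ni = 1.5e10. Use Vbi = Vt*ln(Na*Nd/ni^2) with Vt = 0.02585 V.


Step 1: Compute Na*Nd/ni^2 = 5.08e+16 * 5.95e+14 / (1.5e10)^2 = 1.3434e+11
Step 2: ln(1.3434e+11) = 25.6236
Step 3: Vbi = 0.02585 * 25.6236 = 0.662 V

0.662


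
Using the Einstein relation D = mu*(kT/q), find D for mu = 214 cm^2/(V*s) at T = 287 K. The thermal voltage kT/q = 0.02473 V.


Step 1: D = mu * (kT/q)
Step 2: D = 214 * 0.02473
Step 3: D = 5.29 cm^2/s

5.29


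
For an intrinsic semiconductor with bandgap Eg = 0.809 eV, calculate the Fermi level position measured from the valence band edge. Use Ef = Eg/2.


Step 1: For an intrinsic semiconductor, the Fermi level sits at midgap.
Step 2: Ef = Eg / 2 = 0.809 / 2 = 0.4045 eV

0.4045


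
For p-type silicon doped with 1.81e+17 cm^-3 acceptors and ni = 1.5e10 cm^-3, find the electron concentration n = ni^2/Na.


Step 1: Majority hole concentration p ≈ Na = 1.81e+17 cm^-3
Step 2: n = ni^2 / Na = (1.5e10)^2 / 1.81e+17
Step 3: n = 1.24e+03 cm^-3

1.24e+03


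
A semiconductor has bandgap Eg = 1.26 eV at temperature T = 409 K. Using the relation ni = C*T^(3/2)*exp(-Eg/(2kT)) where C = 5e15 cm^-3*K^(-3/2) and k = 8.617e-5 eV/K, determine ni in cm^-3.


Step 1: Compute kT = 8.617e-5 * 409 = 0.03524353 eV
Step 2: Exponent = -Eg/(2kT) = -1.26/(2*0.03524353) = -17.87562
Step 3: T^(3/2) = 409^1.5 = 8271.51
Step 4: ni = 5e15 * 8271.51 * exp(-17.87562) = 7.13e+11 cm^-3

7.13e+11


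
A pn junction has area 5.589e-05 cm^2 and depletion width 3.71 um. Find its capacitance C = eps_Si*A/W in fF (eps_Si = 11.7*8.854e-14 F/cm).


Step 1: eps_Si = 11.7 * 8.854e-14 = 1.035918e-12 F/cm
Step 2: W in cm = 3.71 * 1e-4 = 3.71e-04 cm
Step 3: C = 1.035918e-12 * 5.589e-05 / 3.71e-04 = 1.560578e-13 F
Step 4: C = 156.06 fF

156.06


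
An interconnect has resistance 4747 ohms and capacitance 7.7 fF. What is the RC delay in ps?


Step 1: tau = R * C
Step 2: tau = 4747 * 7.7 fF = 4747 * 7.7e-15 F
Step 3: tau = 3.65519e-11 s = 36.5519 ps

36.5519


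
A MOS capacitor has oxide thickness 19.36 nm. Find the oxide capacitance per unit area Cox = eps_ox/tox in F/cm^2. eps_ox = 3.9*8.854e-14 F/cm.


Step 1: eps_ox = 3.9 * 8.854e-14 = 3.45306e-13 F/cm
Step 2: tox in cm = 19.36 nm * 1e-7 = 1.9360e-06 cm
Step 3: Cox = 3.45306e-13 / 1.9360e-06 = 1.78e-07 F/cm^2

1.78e-07


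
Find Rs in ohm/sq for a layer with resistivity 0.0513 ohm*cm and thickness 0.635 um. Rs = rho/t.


Step 1: Convert thickness to cm: t = 0.635 um = 6.3500e-05 cm
Step 2: Rs = rho / t = 0.0513 / 6.3500e-05
Step 3: Rs = 807.9 ohm/sq

807.9


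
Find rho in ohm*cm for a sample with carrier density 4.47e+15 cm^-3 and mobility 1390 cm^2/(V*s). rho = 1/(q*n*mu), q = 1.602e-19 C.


Step 1: sigma = q * n * mu = 1.602e-19 * 4.47e+15 * 1390 = 9.95371e-01 S/cm
Step 2: rho = 1 / sigma = 1 / 9.95371e-01 = 1.005 ohm*cm

1.005


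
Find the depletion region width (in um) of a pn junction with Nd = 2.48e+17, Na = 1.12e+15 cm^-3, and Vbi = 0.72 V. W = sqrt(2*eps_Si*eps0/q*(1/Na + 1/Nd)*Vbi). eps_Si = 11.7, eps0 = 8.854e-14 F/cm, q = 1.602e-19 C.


Step 1: 1/Na + 1/Nd = 1/1.12e+15 + 1/2.48e+17 = 8.96889e-16
Step 2: 2*eps*eps0/q = 2*11.7*8.854e-14/1.602e-19 = 1.293281e+07
Step 3: W^2 = 1.293281e+07 * 8.96889e-16 * 0.72 = 8.35149e-09
Step 4: W = sqrt(8.35149e-09) = 9.139e-05 cm = 0.9139 um

0.9139


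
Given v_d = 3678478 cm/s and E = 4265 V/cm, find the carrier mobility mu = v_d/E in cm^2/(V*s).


Step 1: mu = v_d / E
Step 2: mu = 3678478 / 4265
Step 3: mu = 862.48 cm^2/(V*s)

862.48


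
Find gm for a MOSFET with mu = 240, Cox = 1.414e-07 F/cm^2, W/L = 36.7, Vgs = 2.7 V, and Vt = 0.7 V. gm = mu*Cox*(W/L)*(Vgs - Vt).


Step 1: Vov = Vgs - Vt = 2.7 - 0.7 = 2.0 V
Step 2: gm = mu * Cox * (W/L) * Vov
Step 3: gm = 240 * 1.414e-07 * 36.7 * 2.0 = 2.49e-03 S

2.49e-03


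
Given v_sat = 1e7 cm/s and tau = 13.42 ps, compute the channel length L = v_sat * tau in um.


Step 1: tau in seconds = 13.42 ps * 1e-12 = 1.3420e-11 s
Step 2: L = v_sat * tau = 1e7 * 1.3420e-11 = 1.3420e-04 cm
Step 3: L in um = 1.3420e-04 * 1e4 = 1.342 um

1.342


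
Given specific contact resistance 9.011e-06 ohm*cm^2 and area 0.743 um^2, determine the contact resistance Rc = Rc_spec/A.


Step 1: Convert area to cm^2: 0.743 um^2 = 7.4300e-09 cm^2
Step 2: Rc = Rc_spec / A = 9.011e-06 / 7.4300e-09
Step 3: Rc = 1.21e+03 ohms

1.21e+03


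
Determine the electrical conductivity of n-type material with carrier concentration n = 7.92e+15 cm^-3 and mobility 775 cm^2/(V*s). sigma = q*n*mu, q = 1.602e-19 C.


Step 1: sigma = q * n * mu
Step 2: sigma = 1.602e-19 * 7.92e+15 * 775
Step 3: sigma = 9.833e-01 S/cm

9.833e-01


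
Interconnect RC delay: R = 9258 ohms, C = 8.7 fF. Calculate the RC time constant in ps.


Step 1: tau = R * C
Step 2: tau = 9258 * 8.7 fF = 9258 * 8.7e-15 F
Step 3: tau = 8.05446e-11 s = 80.5446 ps

80.5446


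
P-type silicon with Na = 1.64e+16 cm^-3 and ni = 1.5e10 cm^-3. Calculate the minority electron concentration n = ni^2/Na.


Step 1: Majority hole concentration p ≈ Na = 1.64e+16 cm^-3
Step 2: n = ni^2 / Na = (1.5e10)^2 / 1.64e+16
Step 3: n = 1.37e+04 cm^-3

1.37e+04


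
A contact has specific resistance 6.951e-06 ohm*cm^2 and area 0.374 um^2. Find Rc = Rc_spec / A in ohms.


Step 1: Convert area to cm^2: 0.374 um^2 = 3.7400e-09 cm^2
Step 2: Rc = Rc_spec / A = 6.951e-06 / 3.7400e-09
Step 3: Rc = 1.86e+03 ohms

1.86e+03


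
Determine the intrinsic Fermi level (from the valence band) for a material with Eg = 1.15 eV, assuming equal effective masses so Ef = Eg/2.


Step 1: For an intrinsic semiconductor, the Fermi level sits at midgap.
Step 2: Ef = Eg / 2 = 1.15 / 2 = 0.575 eV

0.575


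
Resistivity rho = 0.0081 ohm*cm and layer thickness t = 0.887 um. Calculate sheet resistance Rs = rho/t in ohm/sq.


Step 1: Convert thickness to cm: t = 0.887 um = 8.8700e-05 cm
Step 2: Rs = rho / t = 0.0081 / 8.8700e-05
Step 3: Rs = 91.3 ohm/sq

91.3


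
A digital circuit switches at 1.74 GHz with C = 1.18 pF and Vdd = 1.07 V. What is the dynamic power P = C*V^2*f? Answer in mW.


Step 1: V^2 = 1.07^2 = 1.1449 V^2
Step 2: P = C*V^2*f = 1.18e-12 F * 1.1449 * 1.74e9 Hz
Step 3: P = 2.35070868e-03 W
Step 4: P = 2.351 mW

2.351


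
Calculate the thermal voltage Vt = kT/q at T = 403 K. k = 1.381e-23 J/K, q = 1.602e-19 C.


Step 1: kT = 1.381e-23 * 403 = 5.56543e-21 J
Step 2: Vt = kT/q = 5.56543e-21 / 1.602e-19
Step 3: Vt = 0.03474 V

0.03474


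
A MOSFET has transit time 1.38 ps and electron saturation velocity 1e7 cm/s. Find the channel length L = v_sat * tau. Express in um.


Step 1: tau in seconds = 1.38 ps * 1e-12 = 1.3800e-12 s
Step 2: L = v_sat * tau = 1e7 * 1.3800e-12 = 1.3800e-05 cm
Step 3: L in um = 1.3800e-05 * 1e4 = 0.138 um

0.138


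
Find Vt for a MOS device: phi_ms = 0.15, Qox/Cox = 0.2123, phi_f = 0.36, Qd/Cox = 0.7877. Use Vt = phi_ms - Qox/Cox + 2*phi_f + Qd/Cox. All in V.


Step 1: Vt = phi_ms - Qox/Cox + 2*phi_f + Qd/Cox
Step 2: Vt = 0.15 - 0.2123 + 2*0.36 + 0.7877
Step 3: Vt = 0.15 - 0.2123 + 0.72 + 0.7877
Step 4: Vt = 1.4454 V

1.4454


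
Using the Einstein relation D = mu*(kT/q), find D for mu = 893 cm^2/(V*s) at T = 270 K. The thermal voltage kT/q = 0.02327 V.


Step 1: D = mu * (kT/q)
Step 2: D = 893 * 0.02327
Step 3: D = 20.78 cm^2/s

20.78


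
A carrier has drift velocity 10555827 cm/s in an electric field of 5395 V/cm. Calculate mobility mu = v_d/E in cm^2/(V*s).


Step 1: mu = v_d / E
Step 2: mu = 10555827 / 5395
Step 3: mu = 1956.59 cm^2/(V*s)

1956.59


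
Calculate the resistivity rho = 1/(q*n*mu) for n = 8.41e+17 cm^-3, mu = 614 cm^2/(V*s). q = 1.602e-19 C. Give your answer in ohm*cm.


Step 1: sigma = q * n * mu = 1.602e-19 * 8.41e+17 * 614 = 8.27231e+01 S/cm
Step 2: rho = 1 / sigma = 1 / 8.27231e+01 = 0.01209 ohm*cm

0.01209


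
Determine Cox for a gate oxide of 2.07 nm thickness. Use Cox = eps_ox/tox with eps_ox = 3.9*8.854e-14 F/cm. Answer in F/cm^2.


Step 1: eps_ox = 3.9 * 8.854e-14 = 3.45306e-13 F/cm
Step 2: tox in cm = 2.07 nm * 1e-7 = 2.0700e-07 cm
Step 3: Cox = 3.45306e-13 / 2.0700e-07 = 1.67e-06 F/cm^2

1.67e-06


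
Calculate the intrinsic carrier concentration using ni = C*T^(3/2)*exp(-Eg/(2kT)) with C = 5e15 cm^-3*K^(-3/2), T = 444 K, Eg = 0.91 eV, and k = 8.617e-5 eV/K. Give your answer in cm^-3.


Step 1: Compute kT = 8.617e-5 * 444 = 0.03825948 eV
Step 2: Exponent = -Eg/(2kT) = -0.91/(2*0.03825948) = -11.89248
Step 3: T^(3/2) = 444^1.5 = 9355.66
Step 4: ni = 5e15 * 9355.66 * exp(-11.89248) = 3.20e+14 cm^-3

3.20e+14


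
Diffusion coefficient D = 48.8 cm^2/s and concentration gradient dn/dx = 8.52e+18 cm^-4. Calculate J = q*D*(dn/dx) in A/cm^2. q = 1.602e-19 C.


Step 1: J = q * D * (dn/dx)
Step 2: J = 1.602e-19 * 48.8 * 8.52e+18
Step 3: J = 6.66e+01 A/cm^2

6.66e+01


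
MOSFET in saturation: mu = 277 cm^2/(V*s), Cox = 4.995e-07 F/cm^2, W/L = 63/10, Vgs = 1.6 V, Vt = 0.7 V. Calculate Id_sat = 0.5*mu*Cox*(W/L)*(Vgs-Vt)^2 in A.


Step 1: Overdrive voltage Vov = Vgs - Vt = 1.6 - 0.7 = 0.9 V
Step 2: W/L = 63/10 = 6.3
Step 3: Id = 0.5 * 277 * 4.995e-07 * 6.3 * 0.9^2
Step 4: Id = 3.53e-04 A

3.53e-04


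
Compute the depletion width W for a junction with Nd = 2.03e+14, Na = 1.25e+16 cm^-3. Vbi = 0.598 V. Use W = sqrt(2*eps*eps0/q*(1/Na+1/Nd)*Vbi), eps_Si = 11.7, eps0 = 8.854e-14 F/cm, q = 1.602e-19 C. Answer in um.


Step 1: 1/Na + 1/Nd = 1/1.25e+16 + 1/2.03e+14 = 5.00611e-15
Step 2: 2*eps*eps0/q = 2*11.7*8.854e-14/1.602e-19 = 1.293281e+07
Step 3: W^2 = 1.293281e+07 * 5.00611e-15 * 0.598 = 3.87164e-08
Step 4: W = sqrt(3.87164e-08) = 1.968e-04 cm = 1.968 um

1.968


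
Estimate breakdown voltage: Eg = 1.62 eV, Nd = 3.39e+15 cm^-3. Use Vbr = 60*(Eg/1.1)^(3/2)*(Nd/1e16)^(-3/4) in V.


Step 1: Eg/1.1 = 1.62/1.1 = 1.472727
Step 2: (Eg/1.1)^1.5 = 1.472727^1.5 = 1.787242
Step 3: (Nd/1e16)^(-0.75) = (0.339)^(-0.75) = 2.250869
Step 4: Vbr = 60 * 1.787242 * 2.250869 = 241.4 V

241.4


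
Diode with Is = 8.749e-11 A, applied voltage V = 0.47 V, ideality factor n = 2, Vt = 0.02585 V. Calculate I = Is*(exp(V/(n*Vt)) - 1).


Step 1: V/(n*Vt) = 0.47/(2*0.02585) = 9.0909
Step 2: exp(9.0909) = 8.8742e+03
Step 3: I = 8.749e-11 * (8.8742e+03 - 1) = 7.76e-07 A

7.76e-07


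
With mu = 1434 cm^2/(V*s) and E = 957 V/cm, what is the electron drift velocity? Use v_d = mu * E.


Step 1: v_d = mu * E
Step 2: v_d = 1434 * 957 = 1372338
Step 3: v_d = 1.37e+06 cm/s

1.37e+06


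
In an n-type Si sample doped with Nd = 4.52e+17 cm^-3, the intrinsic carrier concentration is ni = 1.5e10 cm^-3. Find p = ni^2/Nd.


Step 1: Since Nd >> ni, n ≈ Nd = 4.52e+17 cm^-3
Step 2: p = ni^2 / n = (1.5e10)^2 / 4.52e+17
Step 3: p = 2.25e20 / 4.52e+17 = 4.98e+02 cm^-3

4.98e+02


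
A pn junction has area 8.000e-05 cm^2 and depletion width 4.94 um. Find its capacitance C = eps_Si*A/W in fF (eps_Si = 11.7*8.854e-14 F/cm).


Step 1: eps_Si = 11.7 * 8.854e-14 = 1.035918e-12 F/cm
Step 2: W in cm = 4.94 * 1e-4 = 4.94e-04 cm
Step 3: C = 1.035918e-12 * 8.000e-05 / 4.94e-04 = 1.677600e-13 F
Step 4: C = 167.76 fF

167.76


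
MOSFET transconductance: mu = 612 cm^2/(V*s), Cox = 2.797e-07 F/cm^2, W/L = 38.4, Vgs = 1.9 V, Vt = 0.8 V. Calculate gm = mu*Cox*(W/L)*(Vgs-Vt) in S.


Step 1: Vov = Vgs - Vt = 1.9 - 0.8 = 1.1 V
Step 2: gm = mu * Cox * (W/L) * Vov
Step 3: gm = 612 * 2.797e-07 * 38.4 * 1.1 = 7.23e-03 S

7.23e-03


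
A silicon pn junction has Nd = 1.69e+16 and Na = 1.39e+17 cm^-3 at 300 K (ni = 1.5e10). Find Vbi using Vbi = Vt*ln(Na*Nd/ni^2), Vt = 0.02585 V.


Step 1: Compute Na*Nd/ni^2 = 1.39e+17 * 1.69e+16 / (1.5e10)^2 = 1.0440e+13
Step 2: ln(1.0440e+13) = 29.9767
Step 3: Vbi = 0.02585 * 29.9767 = 0.775 V

0.775


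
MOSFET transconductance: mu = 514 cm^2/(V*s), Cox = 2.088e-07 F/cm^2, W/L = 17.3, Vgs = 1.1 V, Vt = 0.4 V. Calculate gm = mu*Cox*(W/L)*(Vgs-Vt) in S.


Step 1: Vov = Vgs - Vt = 1.1 - 0.4 = 0.7 V
Step 2: gm = mu * Cox * (W/L) * Vov
Step 3: gm = 514 * 2.088e-07 * 17.3 * 0.7 = 1.30e-03 S

1.30e-03


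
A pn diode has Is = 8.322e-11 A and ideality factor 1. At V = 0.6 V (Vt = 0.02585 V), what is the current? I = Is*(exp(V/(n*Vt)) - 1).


Step 1: V/(n*Vt) = 0.6/(1*0.02585) = 23.2108
Step 2: exp(23.2108) = 1.2032e+10
Step 3: I = 8.322e-11 * (1.2032e+10 - 1) = 1.00e+00 A

1.00e+00


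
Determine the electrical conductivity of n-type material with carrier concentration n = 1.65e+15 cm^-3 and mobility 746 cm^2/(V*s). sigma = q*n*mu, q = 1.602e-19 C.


Step 1: sigma = q * n * mu
Step 2: sigma = 1.602e-19 * 1.65e+15 * 746
Step 3: sigma = 1.972e-01 S/cm

1.972e-01


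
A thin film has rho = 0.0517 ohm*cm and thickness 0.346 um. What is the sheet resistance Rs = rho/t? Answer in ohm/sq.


Step 1: Convert thickness to cm: t = 0.346 um = 3.4600e-05 cm
Step 2: Rs = rho / t = 0.0517 / 3.4600e-05
Step 3: Rs = 1494.2 ohm/sq

1494.2


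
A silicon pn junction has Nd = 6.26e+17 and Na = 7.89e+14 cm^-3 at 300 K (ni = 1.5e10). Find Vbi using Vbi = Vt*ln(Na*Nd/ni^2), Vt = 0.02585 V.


Step 1: Compute Na*Nd/ni^2 = 7.89e+14 * 6.26e+17 / (1.5e10)^2 = 2.1952e+12
Step 2: ln(2.1952e+12) = 28.4173
Step 3: Vbi = 0.02585 * 28.4173 = 0.735 V

0.735


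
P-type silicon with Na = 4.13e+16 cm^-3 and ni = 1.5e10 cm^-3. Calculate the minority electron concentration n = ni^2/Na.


Step 1: Majority hole concentration p ≈ Na = 4.13e+16 cm^-3
Step 2: n = ni^2 / Na = (1.5e10)^2 / 4.13e+16
Step 3: n = 5.45e+03 cm^-3

5.45e+03


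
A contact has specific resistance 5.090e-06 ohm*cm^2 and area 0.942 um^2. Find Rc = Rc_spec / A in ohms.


Step 1: Convert area to cm^2: 0.942 um^2 = 9.4200e-09 cm^2
Step 2: Rc = Rc_spec / A = 5.090e-06 / 9.4200e-09
Step 3: Rc = 5.40e+02 ohms

5.40e+02


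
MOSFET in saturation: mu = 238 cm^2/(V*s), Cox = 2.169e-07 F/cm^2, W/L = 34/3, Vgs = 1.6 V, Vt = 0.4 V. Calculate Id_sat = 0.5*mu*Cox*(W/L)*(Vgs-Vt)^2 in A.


Step 1: Overdrive voltage Vov = Vgs - Vt = 1.6 - 0.4 = 1.2 V
Step 2: W/L = 34/3 = 11.3333
Step 3: Id = 0.5 * 238 * 2.169e-07 * 11.3333 * 1.2^2
Step 4: Id = 4.21e-04 A

4.21e-04


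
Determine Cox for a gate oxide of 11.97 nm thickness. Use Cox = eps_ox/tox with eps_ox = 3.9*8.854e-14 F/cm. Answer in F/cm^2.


Step 1: eps_ox = 3.9 * 8.854e-14 = 3.45306e-13 F/cm
Step 2: tox in cm = 11.97 nm * 1e-7 = 1.1970e-06 cm
Step 3: Cox = 3.45306e-13 / 1.1970e-06 = 2.88e-07 F/cm^2

2.88e-07


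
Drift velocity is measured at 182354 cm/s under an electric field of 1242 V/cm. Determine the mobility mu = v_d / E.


Step 1: mu = v_d / E
Step 2: mu = 182354 / 1242
Step 3: mu = 146.82 cm^2/(V*s)

146.82


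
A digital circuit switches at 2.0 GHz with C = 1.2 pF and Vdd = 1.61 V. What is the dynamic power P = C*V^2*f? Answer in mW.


Step 1: V^2 = 1.61^2 = 2.5921 V^2
Step 2: P = C*V^2*f = 1.2e-12 F * 2.5921 * 2.0e9 Hz
Step 3: P = 6.22104e-03 W
Step 4: P = 6.221 mW

6.221


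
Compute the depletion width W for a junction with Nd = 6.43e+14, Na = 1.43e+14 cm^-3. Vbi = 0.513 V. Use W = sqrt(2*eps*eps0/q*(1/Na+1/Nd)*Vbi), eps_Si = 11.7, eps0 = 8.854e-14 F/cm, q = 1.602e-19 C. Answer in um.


Step 1: 1/Na + 1/Nd = 1/1.43e+14 + 1/6.43e+14 = 8.54822e-15
Step 2: 2*eps*eps0/q = 2*11.7*8.854e-14/1.602e-19 = 1.293281e+07
Step 3: W^2 = 1.293281e+07 * 8.54822e-15 * 0.513 = 5.67134e-08
Step 4: W = sqrt(5.67134e-08) = 2.381e-04 cm = 2.381 um

2.381


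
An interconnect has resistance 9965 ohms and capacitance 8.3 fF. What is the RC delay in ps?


Step 1: tau = R * C
Step 2: tau = 9965 * 8.3 fF = 9965 * 8.3e-15 F
Step 3: tau = 8.27095e-11 s = 82.7095 ps

82.7095


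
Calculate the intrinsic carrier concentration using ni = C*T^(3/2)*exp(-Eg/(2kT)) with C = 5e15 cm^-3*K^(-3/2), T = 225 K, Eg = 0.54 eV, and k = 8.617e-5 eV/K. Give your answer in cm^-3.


Step 1: Compute kT = 8.617e-5 * 225 = 0.01938825 eV
Step 2: Exponent = -Eg/(2kT) = -0.54/(2*0.01938825) = -13.92596
Step 3: T^(3/2) = 225^1.5 = 3375.00
Step 4: ni = 5e15 * 3375.00 * exp(-13.92596) = 1.51e+13 cm^-3

1.51e+13


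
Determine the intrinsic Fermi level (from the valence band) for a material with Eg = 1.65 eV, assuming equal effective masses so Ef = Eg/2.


Step 1: For an intrinsic semiconductor, the Fermi level sits at midgap.
Step 2: Ef = Eg / 2 = 1.65 / 2 = 0.825 eV

0.825


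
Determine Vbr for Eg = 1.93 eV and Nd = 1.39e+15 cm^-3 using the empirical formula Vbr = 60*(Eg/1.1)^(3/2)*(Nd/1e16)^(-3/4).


Step 1: Eg/1.1 = 1.93/1.1 = 1.754545
Step 2: (Eg/1.1)^1.5 = 1.754545^1.5 = 2.324057
Step 3: (Nd/1e16)^(-0.75) = (0.139)^(-0.75) = 4.392774
Step 4: Vbr = 60 * 2.324057 * 4.392774 = 612.5 V

612.5


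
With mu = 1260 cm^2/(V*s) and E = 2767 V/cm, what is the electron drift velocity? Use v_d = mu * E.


Step 1: v_d = mu * E
Step 2: v_d = 1260 * 2767 = 3486420
Step 3: v_d = 3.49e+06 cm/s

3.49e+06


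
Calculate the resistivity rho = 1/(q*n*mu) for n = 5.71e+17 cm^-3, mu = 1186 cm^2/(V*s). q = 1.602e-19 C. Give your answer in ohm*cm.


Step 1: sigma = q * n * mu = 1.602e-19 * 5.71e+17 * 1186 = 1.08488e+02 S/cm
Step 2: rho = 1 / sigma = 1 / 1.08488e+02 = 0.009218 ohm*cm

0.009218


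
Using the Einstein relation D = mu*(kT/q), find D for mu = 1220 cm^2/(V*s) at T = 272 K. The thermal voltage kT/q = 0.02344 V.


Step 1: D = mu * (kT/q)
Step 2: D = 1220 * 0.02344
Step 3: D = 28.6 cm^2/s

28.6


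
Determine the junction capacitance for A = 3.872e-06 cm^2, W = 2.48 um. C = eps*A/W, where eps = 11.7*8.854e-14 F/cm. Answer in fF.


Step 1: eps_Si = 11.7 * 8.854e-14 = 1.035918e-12 F/cm
Step 2: W in cm = 2.48 * 1e-4 = 2.48e-04 cm
Step 3: C = 1.035918e-12 * 3.872e-06 / 2.48e-04 = 1.617369e-14 F
Step 4: C = 16.17 fF

16.17


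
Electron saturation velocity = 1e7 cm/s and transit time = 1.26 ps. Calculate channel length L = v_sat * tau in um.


Step 1: tau in seconds = 1.26 ps * 1e-12 = 1.2600e-12 s
Step 2: L = v_sat * tau = 1e7 * 1.2600e-12 = 1.2600e-05 cm
Step 3: L in um = 1.2600e-05 * 1e4 = 0.126 um

0.126


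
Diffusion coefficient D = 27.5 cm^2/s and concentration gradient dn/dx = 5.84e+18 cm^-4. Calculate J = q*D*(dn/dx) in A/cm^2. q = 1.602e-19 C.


Step 1: J = q * D * (dn/dx)
Step 2: J = 1.602e-19 * 27.5 * 5.84e+18
Step 3: J = 2.57e+01 A/cm^2

2.57e+01


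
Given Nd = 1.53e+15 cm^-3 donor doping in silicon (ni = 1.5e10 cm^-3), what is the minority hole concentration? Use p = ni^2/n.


Step 1: Since Nd >> ni, n ≈ Nd = 1.53e+15 cm^-3
Step 2: p = ni^2 / n = (1.5e10)^2 / 1.53e+15
Step 3: p = 2.25e20 / 1.53e+15 = 1.47e+05 cm^-3

1.47e+05


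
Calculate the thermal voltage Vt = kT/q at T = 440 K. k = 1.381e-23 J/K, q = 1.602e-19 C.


Step 1: kT = 1.381e-23 * 440 = 6.0764e-21 J
Step 2: Vt = kT/q = 6.0764e-21 / 1.602e-19
Step 3: Vt = 0.03793 V

0.03793


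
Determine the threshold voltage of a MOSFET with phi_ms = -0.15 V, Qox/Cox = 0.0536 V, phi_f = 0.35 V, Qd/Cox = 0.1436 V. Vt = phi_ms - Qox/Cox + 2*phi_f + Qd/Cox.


Step 1: Vt = phi_ms - Qox/Cox + 2*phi_f + Qd/Cox
Step 2: Vt = -0.15 - 0.0536 + 2*0.35 + 0.1436
Step 3: Vt = -0.15 - 0.0536 + 0.7 + 0.1436
Step 4: Vt = 0.64 V

0.64


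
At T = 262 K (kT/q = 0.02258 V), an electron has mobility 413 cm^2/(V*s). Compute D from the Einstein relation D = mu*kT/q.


Step 1: D = mu * (kT/q)
Step 2: D = 413 * 0.02258
Step 3: D = 9.33 cm^2/s

9.33


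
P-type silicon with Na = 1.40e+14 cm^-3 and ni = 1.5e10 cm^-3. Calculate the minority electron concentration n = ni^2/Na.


Step 1: Majority hole concentration p ≈ Na = 1.40e+14 cm^-3
Step 2: n = ni^2 / Na = (1.5e10)^2 / 1.40e+14
Step 3: n = 1.61e+06 cm^-3

1.61e+06


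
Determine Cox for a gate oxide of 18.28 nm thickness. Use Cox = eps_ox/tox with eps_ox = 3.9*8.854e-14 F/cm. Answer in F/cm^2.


Step 1: eps_ox = 3.9 * 8.854e-14 = 3.45306e-13 F/cm
Step 2: tox in cm = 18.28 nm * 1e-7 = 1.8280e-06 cm
Step 3: Cox = 3.45306e-13 / 1.8280e-06 = 1.89e-07 F/cm^2

1.89e-07


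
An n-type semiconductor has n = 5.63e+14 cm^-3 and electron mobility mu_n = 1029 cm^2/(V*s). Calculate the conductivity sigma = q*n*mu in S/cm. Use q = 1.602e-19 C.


Step 1: sigma = q * n * mu
Step 2: sigma = 1.602e-19 * 5.63e+14 * 1029
Step 3: sigma = 9.281e-02 S/cm

9.281e-02


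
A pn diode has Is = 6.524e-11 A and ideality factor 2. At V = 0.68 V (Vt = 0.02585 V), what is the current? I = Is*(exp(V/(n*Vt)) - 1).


Step 1: V/(n*Vt) = 0.68/(2*0.02585) = 13.1528
Step 2: exp(13.1528) = 5.1545e+05
Step 3: I = 6.524e-11 * (5.1545e+05 - 1) = 3.36e-05 A

3.36e-05


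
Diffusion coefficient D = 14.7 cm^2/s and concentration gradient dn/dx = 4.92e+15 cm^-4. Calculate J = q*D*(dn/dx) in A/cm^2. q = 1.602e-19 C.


Step 1: J = q * D * (dn/dx)
Step 2: J = 1.602e-19 * 14.7 * 4.92e+15
Step 3: J = 1.16e-02 A/cm^2

1.16e-02


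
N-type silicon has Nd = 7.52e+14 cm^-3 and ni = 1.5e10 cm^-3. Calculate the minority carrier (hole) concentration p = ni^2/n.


Step 1: Since Nd >> ni, n ≈ Nd = 7.52e+14 cm^-3
Step 2: p = ni^2 / n = (1.5e10)^2 / 7.52e+14
Step 3: p = 2.25e20 / 7.52e+14 = 2.99e+05 cm^-3

2.99e+05


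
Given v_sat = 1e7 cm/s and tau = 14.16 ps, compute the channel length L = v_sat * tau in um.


Step 1: tau in seconds = 14.16 ps * 1e-12 = 1.4160e-11 s
Step 2: L = v_sat * tau = 1e7 * 1.4160e-11 = 1.4160e-04 cm
Step 3: L in um = 1.4160e-04 * 1e4 = 1.416 um

1.416


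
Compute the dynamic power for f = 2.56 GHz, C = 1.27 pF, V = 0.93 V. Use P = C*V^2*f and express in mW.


Step 1: V^2 = 0.93^2 = 0.8649 V^2
Step 2: P = C*V^2*f = 1.27e-12 F * 0.8649 * 2.56e9 Hz
Step 3: P = 2.81196288e-03 W
Step 4: P = 2.812 mW

2.812


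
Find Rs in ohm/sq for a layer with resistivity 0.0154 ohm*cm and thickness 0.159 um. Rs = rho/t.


Step 1: Convert thickness to cm: t = 0.159 um = 1.5900e-05 cm
Step 2: Rs = rho / t = 0.0154 / 1.5900e-05
Step 3: Rs = 968.6 ohm/sq

968.6


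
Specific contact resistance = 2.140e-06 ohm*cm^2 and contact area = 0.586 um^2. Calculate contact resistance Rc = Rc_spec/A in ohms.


Step 1: Convert area to cm^2: 0.586 um^2 = 5.8600e-09 cm^2
Step 2: Rc = Rc_spec / A = 2.140e-06 / 5.8600e-09
Step 3: Rc = 3.65e+02 ohms

3.65e+02


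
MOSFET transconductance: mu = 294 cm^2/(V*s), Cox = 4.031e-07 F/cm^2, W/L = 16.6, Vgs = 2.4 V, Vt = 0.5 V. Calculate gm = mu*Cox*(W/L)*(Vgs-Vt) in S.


Step 1: Vov = Vgs - Vt = 2.4 - 0.5 = 1.9 V
Step 2: gm = mu * Cox * (W/L) * Vov
Step 3: gm = 294 * 4.031e-07 * 16.6 * 1.9 = 3.74e-03 S

3.74e-03


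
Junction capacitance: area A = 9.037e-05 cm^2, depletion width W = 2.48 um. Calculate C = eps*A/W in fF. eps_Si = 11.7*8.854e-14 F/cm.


Step 1: eps_Si = 11.7 * 8.854e-14 = 1.035918e-12 F/cm
Step 2: W in cm = 2.48 * 1e-4 = 2.48e-04 cm
Step 3: C = 1.035918e-12 * 9.037e-05 / 2.48e-04 = 3.774835e-13 F
Step 4: C = 377.48 fF

377.48


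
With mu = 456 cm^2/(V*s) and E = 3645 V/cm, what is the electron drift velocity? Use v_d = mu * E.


Step 1: v_d = mu * E
Step 2: v_d = 456 * 3645 = 1662120
Step 3: v_d = 1.66e+06 cm/s

1.66e+06


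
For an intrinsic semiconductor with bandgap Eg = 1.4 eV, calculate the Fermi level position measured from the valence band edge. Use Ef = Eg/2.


Step 1: For an intrinsic semiconductor, the Fermi level sits at midgap.
Step 2: Ef = Eg / 2 = 1.4 / 2 = 0.7 eV

0.7


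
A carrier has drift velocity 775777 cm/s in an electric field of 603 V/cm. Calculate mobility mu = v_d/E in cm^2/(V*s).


Step 1: mu = v_d / E
Step 2: mu = 775777 / 603
Step 3: mu = 1286.53 cm^2/(V*s)

1286.53


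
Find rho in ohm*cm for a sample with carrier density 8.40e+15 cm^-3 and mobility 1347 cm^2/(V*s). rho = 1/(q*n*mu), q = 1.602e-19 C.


Step 1: sigma = q * n * mu = 1.602e-19 * 8.40e+15 * 1347 = 1.81263e+00 S/cm
Step 2: rho = 1 / sigma = 1 / 1.81263e+00 = 0.5517 ohm*cm

0.5517


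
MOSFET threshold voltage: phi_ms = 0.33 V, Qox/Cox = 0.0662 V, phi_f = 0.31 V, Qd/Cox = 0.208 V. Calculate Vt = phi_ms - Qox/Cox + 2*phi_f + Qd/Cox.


Step 1: Vt = phi_ms - Qox/Cox + 2*phi_f + Qd/Cox
Step 2: Vt = 0.33 - 0.0662 + 2*0.31 + 0.208
Step 3: Vt = 0.33 - 0.0662 + 0.62 + 0.208
Step 4: Vt = 1.0918 V

1.0918


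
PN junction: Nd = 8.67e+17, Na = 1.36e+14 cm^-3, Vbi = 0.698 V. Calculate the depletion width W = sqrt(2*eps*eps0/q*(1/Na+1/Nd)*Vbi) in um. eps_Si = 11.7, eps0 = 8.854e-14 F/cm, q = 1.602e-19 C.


Step 1: 1/Na + 1/Nd = 1/1.36e+14 + 1/8.67e+17 = 7.35409e-15
Step 2: 2*eps*eps0/q = 2*11.7*8.854e-14/1.602e-19 = 1.293281e+07
Step 3: W^2 = 1.293281e+07 * 7.35409e-15 * 0.698 = 6.63861e-08
Step 4: W = sqrt(6.63861e-08) = 2.577e-04 cm = 2.577 um

2.577


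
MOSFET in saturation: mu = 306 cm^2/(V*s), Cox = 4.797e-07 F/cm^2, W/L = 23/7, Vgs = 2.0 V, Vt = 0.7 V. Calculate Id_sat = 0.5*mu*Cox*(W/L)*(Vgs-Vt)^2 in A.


Step 1: Overdrive voltage Vov = Vgs - Vt = 2.0 - 0.7 = 1.3 V
Step 2: W/L = 23/7 = 3.28571
Step 3: Id = 0.5 * 306 * 4.797e-07 * 3.28571 * 1.3^2
Step 4: Id = 4.08e-04 A

4.08e-04


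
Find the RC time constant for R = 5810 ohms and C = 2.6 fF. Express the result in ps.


Step 1: tau = R * C
Step 2: tau = 5810 * 2.6 fF = 5810 * 2.6e-15 F
Step 3: tau = 1.5106e-11 s = 15.106 ps

15.106


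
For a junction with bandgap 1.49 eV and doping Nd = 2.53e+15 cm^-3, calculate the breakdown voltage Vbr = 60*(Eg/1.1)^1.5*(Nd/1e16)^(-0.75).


Step 1: Eg/1.1 = 1.49/1.1 = 1.354545
Step 2: (Eg/1.1)^1.5 = 1.354545^1.5 = 1.576486
Step 3: (Nd/1e16)^(-0.75) = (0.253)^(-0.75) = 2.803236
Step 4: Vbr = 60 * 1.576486 * 2.803236 = 265.2 V

265.2


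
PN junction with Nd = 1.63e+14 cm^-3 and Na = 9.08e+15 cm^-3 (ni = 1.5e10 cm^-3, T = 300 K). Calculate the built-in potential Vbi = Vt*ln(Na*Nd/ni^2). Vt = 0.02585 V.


Step 1: Compute Na*Nd/ni^2 = 9.08e+15 * 1.63e+14 / (1.5e10)^2 = 6.5780e+09
Step 2: ln(6.5780e+09) = 22.6070
Step 3: Vbi = 0.02585 * 22.6070 = 0.584 V

0.584


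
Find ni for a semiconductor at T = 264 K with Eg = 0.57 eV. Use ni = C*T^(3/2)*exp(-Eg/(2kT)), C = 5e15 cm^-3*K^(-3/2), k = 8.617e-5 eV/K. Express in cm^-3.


Step 1: Compute kT = 8.617e-5 * 264 = 0.02274888 eV
Step 2: Exponent = -Eg/(2kT) = -0.57/(2*0.02274888) = -12.52809
Step 3: T^(3/2) = 264^1.5 = 4289.49
Step 4: ni = 5e15 * 4289.49 * exp(-12.52809) = 7.77e+13 cm^-3

7.77e+13


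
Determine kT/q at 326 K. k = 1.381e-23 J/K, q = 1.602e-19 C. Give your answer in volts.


Step 1: kT = 1.381e-23 * 326 = 4.50206e-21 J
Step 2: Vt = kT/q = 4.50206e-21 / 1.602e-19
Step 3: Vt = 0.0281 V

0.0281


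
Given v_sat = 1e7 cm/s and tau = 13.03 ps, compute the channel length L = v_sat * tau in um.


Step 1: tau in seconds = 13.03 ps * 1e-12 = 1.3030e-11 s
Step 2: L = v_sat * tau = 1e7 * 1.3030e-11 = 1.3030e-04 cm
Step 3: L in um = 1.3030e-04 * 1e4 = 1.303 um

1.303


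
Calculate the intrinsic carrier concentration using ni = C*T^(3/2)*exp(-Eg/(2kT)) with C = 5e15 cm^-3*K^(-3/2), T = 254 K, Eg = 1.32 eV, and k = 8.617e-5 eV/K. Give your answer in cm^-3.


Step 1: Compute kT = 8.617e-5 * 254 = 0.02188718 eV
Step 2: Exponent = -Eg/(2kT) = -1.32/(2*0.02188718) = -30.15464
Step 3: T^(3/2) = 254^1.5 = 4048.09
Step 4: ni = 5e15 * 4048.09 * exp(-30.15464) = 1.62e+06 cm^-3

1.62e+06


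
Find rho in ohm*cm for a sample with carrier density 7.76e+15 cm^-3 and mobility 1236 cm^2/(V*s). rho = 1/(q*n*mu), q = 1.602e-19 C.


Step 1: sigma = q * n * mu = 1.602e-19 * 7.76e+15 * 1236 = 1.53654e+00 S/cm
Step 2: rho = 1 / sigma = 1 / 1.53654e+00 = 0.6508 ohm*cm

0.6508


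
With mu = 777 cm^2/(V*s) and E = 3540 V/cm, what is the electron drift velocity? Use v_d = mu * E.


Step 1: v_d = mu * E
Step 2: v_d = 777 * 3540 = 2750580
Step 3: v_d = 2.75e+06 cm/s

2.75e+06


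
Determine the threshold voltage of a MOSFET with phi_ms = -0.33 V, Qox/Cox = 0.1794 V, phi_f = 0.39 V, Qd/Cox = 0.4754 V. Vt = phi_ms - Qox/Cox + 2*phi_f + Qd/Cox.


Step 1: Vt = phi_ms - Qox/Cox + 2*phi_f + Qd/Cox
Step 2: Vt = -0.33 - 0.1794 + 2*0.39 + 0.4754
Step 3: Vt = -0.33 - 0.1794 + 0.78 + 0.4754
Step 4: Vt = 0.746 V

0.746


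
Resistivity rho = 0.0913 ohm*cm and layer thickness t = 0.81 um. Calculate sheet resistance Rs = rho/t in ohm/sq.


Step 1: Convert thickness to cm: t = 0.81 um = 8.1000e-05 cm
Step 2: Rs = rho / t = 0.0913 / 8.1000e-05
Step 3: Rs = 1127.2 ohm/sq

1127.2


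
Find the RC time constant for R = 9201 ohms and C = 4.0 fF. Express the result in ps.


Step 1: tau = R * C
Step 2: tau = 9201 * 4.0 fF = 9201 * 4.0e-15 F
Step 3: tau = 3.6804e-11 s = 36.804 ps

36.804


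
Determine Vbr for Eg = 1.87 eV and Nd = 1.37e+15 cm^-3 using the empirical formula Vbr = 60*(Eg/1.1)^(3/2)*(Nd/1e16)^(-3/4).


Step 1: Eg/1.1 = 1.87/1.1 = 1.700000
Step 2: (Eg/1.1)^1.5 = 1.700000^1.5 = 2.216529
Step 3: (Nd/1e16)^(-0.75) = (0.137)^(-0.75) = 4.440783
Step 4: Vbr = 60 * 2.216529 * 4.440783 = 590.6 V

590.6


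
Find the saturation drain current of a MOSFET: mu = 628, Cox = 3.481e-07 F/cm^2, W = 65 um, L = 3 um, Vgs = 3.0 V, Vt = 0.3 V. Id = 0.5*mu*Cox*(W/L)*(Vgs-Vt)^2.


Step 1: Overdrive voltage Vov = Vgs - Vt = 3.0 - 0.3 = 2.7 V
Step 2: W/L = 65/3 = 21.6667
Step 3: Id = 0.5 * 628 * 3.481e-07 * 21.6667 * 2.7^2
Step 4: Id = 1.73e-02 A

1.73e-02


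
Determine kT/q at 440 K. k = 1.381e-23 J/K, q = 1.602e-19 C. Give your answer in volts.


Step 1: kT = 1.381e-23 * 440 = 6.0764e-21 J
Step 2: Vt = kT/q = 6.0764e-21 / 1.602e-19
Step 3: Vt = 0.03793 V

0.03793


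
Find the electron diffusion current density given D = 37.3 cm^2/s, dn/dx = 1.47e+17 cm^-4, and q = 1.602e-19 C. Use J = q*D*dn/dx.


Step 1: J = q * D * (dn/dx)
Step 2: J = 1.602e-19 * 37.3 * 1.47e+17
Step 3: J = 8.78e-01 A/cm^2

8.78e-01


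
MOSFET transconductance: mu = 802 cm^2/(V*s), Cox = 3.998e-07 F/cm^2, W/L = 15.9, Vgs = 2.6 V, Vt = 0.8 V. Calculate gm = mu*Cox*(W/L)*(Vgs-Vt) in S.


Step 1: Vov = Vgs - Vt = 2.6 - 0.8 = 1.8 V
Step 2: gm = mu * Cox * (W/L) * Vov
Step 3: gm = 802 * 3.998e-07 * 15.9 * 1.8 = 9.18e-03 S

9.18e-03


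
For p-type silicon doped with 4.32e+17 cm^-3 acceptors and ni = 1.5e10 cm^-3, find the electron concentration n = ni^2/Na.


Step 1: Majority hole concentration p ≈ Na = 4.32e+17 cm^-3
Step 2: n = ni^2 / Na = (1.5e10)^2 / 4.32e+17
Step 3: n = 5.21e+02 cm^-3

5.21e+02


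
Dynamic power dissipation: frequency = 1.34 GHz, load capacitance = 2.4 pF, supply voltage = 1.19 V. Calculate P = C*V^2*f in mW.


Step 1: V^2 = 1.19^2 = 1.4161 V^2
Step 2: P = C*V^2*f = 2.4e-12 F * 1.4161 * 1.34e9 Hz
Step 3: P = 4.5541776e-03 W
Step 4: P = 4.554 mW

4.554


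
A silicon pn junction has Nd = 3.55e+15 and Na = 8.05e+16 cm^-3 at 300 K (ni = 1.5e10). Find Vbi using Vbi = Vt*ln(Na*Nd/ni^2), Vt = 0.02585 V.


Step 1: Compute Na*Nd/ni^2 = 8.05e+16 * 3.55e+15 / (1.5e10)^2 = 1.2701e+12
Step 2: ln(1.2701e+12) = 27.8701
Step 3: Vbi = 0.02585 * 27.8701 = 0.72 V

0.72


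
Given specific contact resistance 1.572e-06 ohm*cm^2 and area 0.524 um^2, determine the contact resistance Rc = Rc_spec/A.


Step 1: Convert area to cm^2: 0.524 um^2 = 5.2400e-09 cm^2
Step 2: Rc = Rc_spec / A = 1.572e-06 / 5.2400e-09
Step 3: Rc = 3.00e+02 ohms

3.00e+02


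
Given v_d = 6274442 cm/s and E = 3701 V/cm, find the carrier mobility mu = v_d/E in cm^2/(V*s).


Step 1: mu = v_d / E
Step 2: mu = 6274442 / 3701
Step 3: mu = 1695.34 cm^2/(V*s)

1695.34


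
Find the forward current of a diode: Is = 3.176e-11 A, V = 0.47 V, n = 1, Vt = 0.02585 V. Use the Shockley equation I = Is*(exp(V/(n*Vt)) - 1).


Step 1: V/(n*Vt) = 0.47/(1*0.02585) = 18.1818
Step 2: exp(18.1818) = 7.8751e+07
Step 3: I = 3.176e-11 * (7.8751e+07 - 1) = 2.50e-03 A

2.50e-03


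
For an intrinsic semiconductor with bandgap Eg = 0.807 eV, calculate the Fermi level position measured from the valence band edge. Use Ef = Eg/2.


Step 1: For an intrinsic semiconductor, the Fermi level sits at midgap.
Step 2: Ef = Eg / 2 = 0.807 / 2 = 0.4035 eV

0.4035


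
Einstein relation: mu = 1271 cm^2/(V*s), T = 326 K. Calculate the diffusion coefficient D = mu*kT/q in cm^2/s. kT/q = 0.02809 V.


Step 1: D = mu * (kT/q)
Step 2: D = 1271 * 0.02809
Step 3: D = 35.7 cm^2/s

35.7


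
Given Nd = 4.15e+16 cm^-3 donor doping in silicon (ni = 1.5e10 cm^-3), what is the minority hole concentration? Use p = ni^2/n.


Step 1: Since Nd >> ni, n ≈ Nd = 4.15e+16 cm^-3
Step 2: p = ni^2 / n = (1.5e10)^2 / 4.15e+16
Step 3: p = 2.25e20 / 4.15e+16 = 5.42e+03 cm^-3

5.42e+03


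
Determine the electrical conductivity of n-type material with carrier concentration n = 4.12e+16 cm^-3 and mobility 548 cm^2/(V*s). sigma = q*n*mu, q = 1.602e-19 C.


Step 1: sigma = q * n * mu
Step 2: sigma = 1.602e-19 * 4.12e+16 * 548
Step 3: sigma = 3.617e+00 S/cm

3.617e+00


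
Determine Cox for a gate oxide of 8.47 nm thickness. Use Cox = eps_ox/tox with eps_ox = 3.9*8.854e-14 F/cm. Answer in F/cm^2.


Step 1: eps_ox = 3.9 * 8.854e-14 = 3.45306e-13 F/cm
Step 2: tox in cm = 8.47 nm * 1e-7 = 8.4700e-07 cm
Step 3: Cox = 3.45306e-13 / 8.4700e-07 = 4.08e-07 F/cm^2

4.08e-07


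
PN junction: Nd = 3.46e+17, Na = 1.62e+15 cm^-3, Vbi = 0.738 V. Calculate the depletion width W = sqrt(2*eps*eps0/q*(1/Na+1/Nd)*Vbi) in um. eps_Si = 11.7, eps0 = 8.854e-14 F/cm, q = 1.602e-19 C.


Step 1: 1/Na + 1/Nd = 1/1.62e+15 + 1/3.46e+17 = 6.20174e-16
Step 2: 2*eps*eps0/q = 2*11.7*8.854e-14/1.602e-19 = 1.293281e+07
Step 3: W^2 = 1.293281e+07 * 6.20174e-16 * 0.738 = 5.91920e-09
Step 4: W = sqrt(5.91920e-09) = 7.694e-05 cm = 0.7694 um

0.7694
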